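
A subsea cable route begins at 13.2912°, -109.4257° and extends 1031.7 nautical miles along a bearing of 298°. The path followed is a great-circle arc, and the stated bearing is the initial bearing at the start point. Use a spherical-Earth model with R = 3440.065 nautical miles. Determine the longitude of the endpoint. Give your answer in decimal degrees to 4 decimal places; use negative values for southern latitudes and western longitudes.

Angular distance δ = d/R = 1031.7 / 3440.065 = 0.299907 rad.
With φ₁ = 13.2912° = 0.231975 rad and θ = 298° = 5.201081 rad:
Destination latitude: φ₂ = arcsin( sin φ₁ cos δ + cos φ₁ sin δ cos θ ) = arcsin(0.354620) = 20.7702°.
Δλ = atan2( sin θ sin δ cos φ₁ , cos δ − sin φ₁ sin φ₂ ) = atan2(-0.253863, 0.873837) = -0.282733 rad = -16.1994°.
λ₂ = -109.4257° + -16.1994° = -125.6251°.

longitude -125.6251°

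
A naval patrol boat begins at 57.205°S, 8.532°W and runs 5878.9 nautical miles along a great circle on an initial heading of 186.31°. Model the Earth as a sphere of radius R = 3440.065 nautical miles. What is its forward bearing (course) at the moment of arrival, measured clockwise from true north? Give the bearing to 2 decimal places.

final bearing 356.24°

Central angle δ = d/R = 1.708950 rad.
With φ₁ = -57.205° = -0.998416 rad and θ = 186.31° = 3.251723 rad:
sin φ₂ = sin φ₁ cos δ + cos φ₁ sin δ cos θ = (-0.840614)(-0.137715) + (0.541635)(0.990472)(-0.993942) = -0.417459
φ₂ = asin(-0.417459) = -0.430647 rad = -24.674°.
Then Δλ = atan2(-0.058963, -0.488637) = -3.021506 rad, from sin θ sin δ cos φ₁ over cos δ − sin φ₁ sin φ₂.
λ₂ = -8.532° + -173.120° = -181.652°, normalized to (−180°, 180°] → 178.348°.
The forward bearing on arrival equals the back-azimuth from the destination plus 180°.
Back-azimuth from P₂ (-24.67°, 178.35°) to P₁ (-57.20°, -8.53°), with Δλ' = λ₁ − λ₂ = -186.88°: atan2( sin Δλ' cos φ₁ , cos φ₂ sin φ₁ − sin φ₂ cos φ₁ cos Δλ' ) = 176.24°.
Final bearing = (176.24° + 180°) mod 360° = 356.24°.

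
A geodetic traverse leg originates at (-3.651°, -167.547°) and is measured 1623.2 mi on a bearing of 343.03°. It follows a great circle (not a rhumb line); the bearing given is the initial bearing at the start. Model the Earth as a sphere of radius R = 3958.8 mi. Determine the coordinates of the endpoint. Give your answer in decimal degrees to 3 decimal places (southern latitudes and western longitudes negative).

Angular distance δ = d/R = 1623.2 / 3958.8 = 0.410023 rad.
Start latitude φ₁ = -0.063722 rad; initial bearing θ = 5.987003 rad.
Applying the spherical law of cosines for sides, sin φ₂ = sin φ₁ cos δ + cos φ₁ sin δ cos θ = 0.322099, so φ₂ = 18.790°.
Then Δλ = atan2(-0.116113, 0.937622) = -0.123210 rad, from sin θ sin δ cos φ₁ over cos δ − sin φ₁ sin φ₂.
λ₂ = λ₁ + Δλ = -174.606°.

latitude 18.790°, longitude -174.606°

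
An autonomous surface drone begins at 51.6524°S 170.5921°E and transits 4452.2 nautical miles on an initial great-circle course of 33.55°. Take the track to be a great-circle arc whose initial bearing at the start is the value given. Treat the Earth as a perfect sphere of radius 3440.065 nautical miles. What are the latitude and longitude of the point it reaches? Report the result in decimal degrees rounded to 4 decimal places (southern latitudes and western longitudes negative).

Central angle δ = d/R = 1.294220 rad.
Converting: φ₁ = -0.901504 rad, θ = 0.585558 rad.
sin φ₂ = sin φ₁ cos δ + cos φ₁ sin δ cos θ = (-0.784261)(0.273064) + (0.620431)(0.961996)(0.833404) = 0.283265
φ₂ = asin(0.283265) = 0.287197 rad = 16.4552°.
Δλ = atan2( sin θ sin δ cos φ₁ , cos δ − sin φ₁ sin φ₂ ) = atan2(0.329859, 0.495218) = 0.587602 rad = 33.6671°.
λ₂ = 170.5921° + 33.6671° = 204.2592°, normalized to (−180°, 180°] → -155.7408°.

latitude 16.4552°, longitude -155.7408°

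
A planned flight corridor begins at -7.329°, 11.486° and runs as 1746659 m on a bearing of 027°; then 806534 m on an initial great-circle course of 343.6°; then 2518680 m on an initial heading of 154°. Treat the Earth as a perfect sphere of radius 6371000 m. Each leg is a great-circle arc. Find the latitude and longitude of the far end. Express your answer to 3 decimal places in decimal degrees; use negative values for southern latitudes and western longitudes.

latitude -6.820°, longitude 26.282°

Apply the spherical direct solution leg by leg, carrying full precision between legs.
Leg 1: from (-7.329°, 11.486°), δ = 1746659/6371000 = 0.274158 rad, θ = 27° → φ = 6.688°, λ = 18.595°.
Leg 2: from (6.688°, 18.595°), δ = 806534/6371000 = 0.126595 rad, θ = 343.6° → φ = 13.640°, λ = 16.493°.
Leg 3: from (13.640°, 16.493°), δ = 2518680/6371000 = 0.395335 rad, θ = 154° → φ = -6.820°, λ = 26.282°.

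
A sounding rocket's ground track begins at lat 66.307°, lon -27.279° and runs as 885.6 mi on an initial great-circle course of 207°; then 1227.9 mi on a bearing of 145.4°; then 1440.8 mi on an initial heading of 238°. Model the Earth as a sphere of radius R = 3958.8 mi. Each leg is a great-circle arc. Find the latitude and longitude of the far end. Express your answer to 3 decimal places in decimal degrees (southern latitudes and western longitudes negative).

latitude 26.145°, longitude -44.026°

Apply the spherical direct solution leg by leg, carrying full precision between legs.
Leg 1: from (66.307°, -27.279°), δ = 885.6/3958.8 = 0.223704 rad, θ = 207° → φ = 54.436°, λ = -37.251°.
Leg 2: from (54.436°, -37.251°), δ = 1227.9/3958.8 = 0.310170 rad, θ = 145.4° → φ = 38.941°, λ = -24.375°.
Leg 3: from (38.941°, -24.375°), δ = 1440.8/3958.8 = 0.363949 rad, θ = 238° → φ = 26.145°, λ = -44.026°.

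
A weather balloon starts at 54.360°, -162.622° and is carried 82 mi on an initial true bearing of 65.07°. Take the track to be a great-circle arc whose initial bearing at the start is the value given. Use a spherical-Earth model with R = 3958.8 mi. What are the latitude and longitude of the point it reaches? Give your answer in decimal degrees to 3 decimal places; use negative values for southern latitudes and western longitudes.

Angular distance δ = d/R = 82 / 3958.8 = 0.020713 rad.
Start latitude φ₁ = 0.948761 rad; initial bearing θ = 1.135686 rad.
sin φ₂ = sin φ₁ cos δ + cos φ₁ sin δ cos θ = (0.812694)(0.999785) + (0.582690)(0.020712)(0.421511) = 0.817607
φ₂ = asin(0.817607) = 0.957242 rad = 54.846°.
For the longitude increment, Δλ = atan2( sin θ sin δ cos φ₁, cos δ − sin φ₁ sin φ₂ ) = atan2(0.010944, 0.335321) = 1.869°.
Hence λ₂ = -162.622° + 1.869° = -160.753°.

latitude 54.846°, longitude -160.753°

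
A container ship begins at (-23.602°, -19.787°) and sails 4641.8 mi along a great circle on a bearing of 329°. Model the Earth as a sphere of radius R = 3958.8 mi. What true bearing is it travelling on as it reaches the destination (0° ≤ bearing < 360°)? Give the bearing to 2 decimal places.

The arc subtends δ = 4641.8/3958.8 = 1.172527 rad at the centre.
Converting: φ₁ = -0.411933 rad, θ = 5.742133 rad.
Applying the spherical law of cosines for sides, sin φ₂ = sin φ₁ cos δ + cos φ₁ sin δ cos θ = 0.568711, so φ₂ = 34.660°.
Then Δλ = atan2(-0.435016, 0.615525) = -0.615235 rad, from sin θ sin δ cos φ₁ over cos δ − sin φ₁ sin φ₂.
λ₂ = λ₁ + Δλ = -55.037°.
The forward bearing on arrival equals the back-azimuth from the destination plus 180°.
Back-azimuth from P₂ (34.66°, -55.04°) to P₁ (-23.60°, -19.79°), with Δλ' = λ₁ − λ₂ = 35.25°: atan2( sin Δλ' cos φ₁ , cos φ₂ sin φ₁ − sin φ₂ cos φ₁ cos Δλ' ) = 144.99°.
Final bearing = (144.99° + 180°) mod 360° = 324.99°.

final bearing 324.99°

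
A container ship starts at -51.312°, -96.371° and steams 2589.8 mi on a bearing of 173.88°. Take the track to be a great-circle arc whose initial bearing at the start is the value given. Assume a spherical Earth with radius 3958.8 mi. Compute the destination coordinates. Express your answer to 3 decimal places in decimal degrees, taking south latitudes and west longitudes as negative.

latitude -86.039°, longitude -26.478°

Central angle δ = d/R = 0.654188 rad.
Converting: φ₁ = -0.895563 rad, θ = 3.034779 rad.
Destination latitude: φ₂ = arcsin( sin φ₁ cos δ + cos φ₁ sin δ cos θ ) = arcsin(-0.997611) = -86.039°.
Δλ = atan2( sin θ sin δ cos φ₁ , cos δ − sin φ₁ sin φ₂ ) = atan2(0.040552, 0.014846) = 1.219854 rad = 69.893°.
λ₂ = -96.371° + 69.893° = -26.478°.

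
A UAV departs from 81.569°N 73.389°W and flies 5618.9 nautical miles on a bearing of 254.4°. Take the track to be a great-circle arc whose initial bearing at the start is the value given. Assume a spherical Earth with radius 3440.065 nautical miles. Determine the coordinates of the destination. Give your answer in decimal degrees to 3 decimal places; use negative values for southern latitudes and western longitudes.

Central angle δ = d/R = 1.633370 rad.
With φ₁ = 81.569° = 1.423648 rad and θ = 254.4° = 4.440118 rad:
sin φ₂ = sin φ₁ cos δ + cos φ₁ sin δ cos θ = (0.989193)(-0.062533) + (0.146618)(0.998043)(-0.268920) = -0.101209
φ₂ = asin(-0.101209) = -0.101382 rad = -5.809°.
Δλ = atan2( sin θ sin δ cos φ₁ , cos δ − sin φ₁ sin φ₂ ) = atan2(-0.140941, 0.037582) = -1.310210 rad = -75.069°.
Hence λ₂ = -73.389° + -75.069° = -148.458°.

latitude -5.809°, longitude -148.458°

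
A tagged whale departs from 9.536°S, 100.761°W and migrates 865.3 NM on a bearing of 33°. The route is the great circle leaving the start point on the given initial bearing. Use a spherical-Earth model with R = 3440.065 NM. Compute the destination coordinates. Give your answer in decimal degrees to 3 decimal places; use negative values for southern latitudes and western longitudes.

latitude 2.602°, longitude -92.962°

δ = 865.3/3440.065 = 0.251536 rad (14.4119°).
With φ₁ = -9.536° = -0.166435 rad and θ = 33° = 0.575959 rad:
Applying the spherical law of cosines for sides, sin φ₂ = sin φ₁ cos δ + cos φ₁ sin δ cos θ = 0.045400, so φ₂ = 2.602°.
Δλ = atan2( sin θ sin δ cos φ₁ , cos δ − sin φ₁ sin φ₂ ) = atan2(0.133683, 0.976053) = 0.136116 rad = 7.799°.
λ₂ = -100.761° + 7.799° = -92.962°.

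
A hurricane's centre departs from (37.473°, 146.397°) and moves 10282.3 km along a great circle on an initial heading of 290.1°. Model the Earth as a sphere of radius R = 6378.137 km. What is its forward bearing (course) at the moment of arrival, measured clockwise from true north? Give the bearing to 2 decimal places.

final bearing 230.28°

The arc subtends δ = 10282.3/6378.137 = 1.612117 rad at the centre.
Start latitude φ₁ = 0.654027 rad; initial bearing θ = 5.063200 rad.
sin φ₂ = sin φ₁ cos δ + cos φ₁ sin δ cos θ = (0.608388)(-0.041308) + (0.793640)(0.999146)(0.343660) = 0.247378
φ₂ = asin(0.247378) = 0.249973 rad = 14.322°.
For the longitude increment, Δλ = atan2( sin θ sin δ cos φ₁, cos δ − sin φ₁ sin φ₂ ) = atan2(-0.744667, -0.191810) = -104.444°.
λ₂ = 146.397° + -104.444° = 41.953°.
The forward bearing on arrival equals the back-azimuth from the destination plus 180°.
Back-azimuth from P₂ (14.32°, 41.95°) to P₁ (37.47°, 146.40°), with Δλ' = λ₁ − λ₂ = 104.44°: atan2( sin Δλ' cos φ₁ , cos φ₂ sin φ₁ − sin φ₂ cos φ₁ cos Δλ' ) = 50.28°.
Final bearing = (50.28° + 180°) mod 360° = 230.28°.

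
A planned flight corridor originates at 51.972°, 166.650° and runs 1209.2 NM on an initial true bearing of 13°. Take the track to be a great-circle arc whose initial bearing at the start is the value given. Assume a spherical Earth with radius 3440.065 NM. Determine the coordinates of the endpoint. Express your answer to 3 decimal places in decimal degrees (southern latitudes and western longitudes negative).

latitude 71.124°, longitude -179.498°

The arc subtends δ = 1209.2/3440.065 = 0.351505 rad at the centre.
Start latitude φ₁ = 0.907083 rad; initial bearing θ = 0.226893 rad.
Destination latitude: φ₂ = arcsin( sin φ₁ cos δ + cos φ₁ sin δ cos θ ) = arcsin(0.946221) = 71.124°.
Then Δλ = atan2(0.047715, 0.193508) = 0.241755 rad, from sin θ sin δ cos φ₁ over cos δ − sin φ₁ sin φ₂.
λ₂ = 166.650° + 13.852° = 180.502°, normalized to (−180°, 180°] → -179.498°.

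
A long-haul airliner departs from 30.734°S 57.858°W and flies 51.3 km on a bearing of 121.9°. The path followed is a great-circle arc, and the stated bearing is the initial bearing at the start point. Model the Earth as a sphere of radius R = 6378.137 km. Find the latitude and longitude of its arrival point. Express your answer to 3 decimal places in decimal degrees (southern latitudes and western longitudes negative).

The arc subtends δ = 51.3/6378.137 = 0.008043 rad at the centre.
Converting: φ₁ = -0.536409 rad, θ = 2.127556 rad.
Destination latitude: φ₂ = arcsin( sin φ₁ cos δ + cos φ₁ sin δ cos θ ) = arcsin(-0.514690) = -30.977°.
For the longitude increment, Δλ = atan2( sin θ sin δ cos φ₁, cos δ − sin φ₁ sin φ₂ ) = atan2(0.005869, 0.736934) = 0.456°.
λ₂ = λ₁ + Δλ = -57.402°.

latitude -30.977°, longitude -57.402°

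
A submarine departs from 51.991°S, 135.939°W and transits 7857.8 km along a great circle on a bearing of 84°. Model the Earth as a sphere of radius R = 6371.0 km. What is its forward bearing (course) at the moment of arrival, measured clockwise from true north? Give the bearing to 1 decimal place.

Central angle δ = d/R = 1.233370 rad.
Start latitude φ₁ = -0.907414 rad; initial bearing θ = 1.466077 rad.
sin φ₂ = sin φ₁ cos δ + cos φ₁ sin δ cos θ = (-0.787914)(0.331060) + (0.615785)(0.943610)(0.104528) = -0.200109
φ₂ = asin(-0.200109) = -0.201469 rad = -11.543°.
Δλ = atan2( sin θ sin δ cos φ₁ , cos δ − sin φ₁ sin φ₂ ) = atan2(0.577878, 0.173391) = 1.279296 rad = 73.298°.
λ₂ = λ₁ + Δλ = -62.641°.
The forward bearing on arrival equals the back-azimuth from the destination plus 180°.
Back-azimuth from P₂ (-11.5°, -62.6°) to P₁ (-52.0°, -135.9°), with Δλ' = λ₁ − λ₂ = -73.3°: atan2( sin Δλ' cos φ₁ , cos φ₂ sin φ₁ − sin φ₂ cos φ₁ cos Δλ' ) = 218.7°.
Final bearing = (218.7° + 180°) mod 360° = 38.7°.

final bearing 38.7°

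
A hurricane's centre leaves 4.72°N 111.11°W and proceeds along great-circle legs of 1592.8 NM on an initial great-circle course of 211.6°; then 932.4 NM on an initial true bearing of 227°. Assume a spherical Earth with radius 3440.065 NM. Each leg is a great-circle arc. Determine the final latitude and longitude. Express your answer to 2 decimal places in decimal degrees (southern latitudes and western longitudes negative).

latitude -27.92°, longitude -138.14°

Apply the spherical direct solution leg by leg, carrying full precision between legs.
Leg 1: from (4.72°, -111.11°), δ = 1592.8/3440.065 = 0.463015 rad, θ = 211.6° → φ = -17.79°, λ = -125.34°.
Leg 2: from (-17.79°, -125.34°), δ = 932.4/3440.065 = 0.271041 rad, θ = 227° → φ = -27.92°, λ = -138.14°.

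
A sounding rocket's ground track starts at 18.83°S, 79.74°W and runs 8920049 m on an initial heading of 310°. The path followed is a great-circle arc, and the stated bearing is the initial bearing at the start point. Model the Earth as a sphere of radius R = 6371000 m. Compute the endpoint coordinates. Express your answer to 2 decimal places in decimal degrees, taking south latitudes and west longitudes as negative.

δ = 8920049/6371000 = 1.400102 rad (80.2199°).
Converting: φ₁ = -0.328645 rad, θ = 5.410521 rad.
sin φ₂ = sin φ₁ cos δ + cos φ₁ sin δ cos θ = (-0.322761)(0.169867) + (0.946480)(0.985467)(0.642788) = 0.544718
φ₂ = asin(0.544718) = 0.576053 rad = 33.01°.
Then Δλ = atan2(-0.714509, 0.345681) = -1.120191 rad, from sin θ sin δ cos φ₁ over cos δ − sin φ₁ sin φ₂.
Hence λ₂ = -79.74° + -64.18° = -143.92°.

latitude 33.01°, longitude -143.92°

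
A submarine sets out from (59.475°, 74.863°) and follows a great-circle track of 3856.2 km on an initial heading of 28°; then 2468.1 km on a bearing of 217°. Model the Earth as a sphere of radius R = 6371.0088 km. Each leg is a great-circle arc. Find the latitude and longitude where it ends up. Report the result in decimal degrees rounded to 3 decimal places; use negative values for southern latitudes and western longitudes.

latitude 54.235°, longitude 145.202°

Apply the spherical direct solution leg by leg, carrying full precision between legs.
Leg 1: from (59.475°, 74.863°), δ = 3856.2/6371.0088 = 0.605273 rad, θ = 28° → φ = 74.482°, λ = 168.093°.
Leg 2: from (74.482°, 168.093°), δ = 2468.1/6371.0088 = 0.387395 rad, θ = 217° → φ = 54.235°, λ = 145.202°.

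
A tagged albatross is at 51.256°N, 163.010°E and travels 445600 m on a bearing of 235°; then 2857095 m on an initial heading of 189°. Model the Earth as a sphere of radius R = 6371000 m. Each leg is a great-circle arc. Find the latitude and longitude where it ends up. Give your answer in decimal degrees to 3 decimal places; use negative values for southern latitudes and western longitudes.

latitude 23.372°, longitude 153.782°

Apply the spherical direct solution leg by leg, carrying full precision between legs.
Leg 1: from (51.256°, 163.010°), δ = 445600/6371000 = 0.069942 rad, θ = 235° → φ = 48.847°, λ = 158.019°.
Leg 2: from (48.847°, 158.019°), δ = 2857095/6371000 = 0.448453 rad, θ = 189° → φ = 23.372°, λ = 153.782°.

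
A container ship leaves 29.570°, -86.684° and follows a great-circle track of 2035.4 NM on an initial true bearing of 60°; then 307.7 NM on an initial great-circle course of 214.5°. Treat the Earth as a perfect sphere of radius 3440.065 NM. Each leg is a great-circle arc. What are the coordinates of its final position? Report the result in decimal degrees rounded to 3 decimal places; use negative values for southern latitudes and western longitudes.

latitude 36.423°, longitude -50.708°

Apply the spherical direct solution leg by leg, carrying full precision between legs.
Leg 1: from (29.570°, -86.684°), δ = 2035.4/3440.065 = 0.591675 rad, θ = 60° → φ = 40.704°, λ = -47.103°.
Leg 2: from (40.704°, -47.103°), δ = 307.7/3440.065 = 0.089446 rad, θ = 214.5° → φ = 36.423°, λ = -50.708°.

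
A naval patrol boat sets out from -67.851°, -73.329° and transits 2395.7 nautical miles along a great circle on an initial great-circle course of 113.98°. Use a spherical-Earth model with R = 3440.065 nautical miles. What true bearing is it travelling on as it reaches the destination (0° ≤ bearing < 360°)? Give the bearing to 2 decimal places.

final bearing 35.86°

The arc subtends δ = 2395.7/3440.065 = 0.696411 rad at the centre.
With φ₁ = -67.851° = -1.184223 rad and θ = 113.98° = 1.989326 rad:
Applying the spherical law of cosines for sides, sin φ₂ = sin φ₁ cos δ + cos φ₁ sin δ cos θ = -0.808828, so φ₂ = -53.982°.
Δλ = atan2( sin θ sin δ cos φ₁ , cos δ − sin φ₁ sin φ₂ ) = atan2(0.220970, 0.018007) = 1.489485 rad = 85.341°.
λ₂ = -73.329° + 85.341° = 12.012°.
The forward bearing on arrival equals the back-azimuth from the destination plus 180°.
Back-azimuth from P₂ (-53.98°, 12.01°) to P₁ (-67.85°, -73.33°), with Δλ' = λ₁ − λ₂ = -85.34°: atan2( sin Δλ' cos φ₁ , cos φ₂ sin φ₁ − sin φ₂ cos φ₁ cos Δλ' ) = 215.86°.
Final bearing = (215.86° + 180°) mod 360° = 35.86°.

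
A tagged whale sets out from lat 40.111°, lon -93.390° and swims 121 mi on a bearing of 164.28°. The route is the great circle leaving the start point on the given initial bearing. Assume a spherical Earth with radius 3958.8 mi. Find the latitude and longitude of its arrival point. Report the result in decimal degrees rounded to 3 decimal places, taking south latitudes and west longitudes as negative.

latitude 38.424°, longitude -92.784°

δ = 121/3958.8 = 0.030565 rad (1.7512°).
With φ₁ = 40.111° = 0.700069 rad and θ = 164.28° = 2.867227 rad:
sin φ₂ = sin φ₁ cos δ + cos φ₁ sin δ cos θ = (0.644270)(0.999533) + (0.764798)(0.030560)(-0.962597) = 0.621471
φ₂ = asin(0.621471) = 0.670620 rad = 38.424°.
Δλ = atan2( sin θ sin δ cos φ₁ , cos δ − sin φ₁ sin φ₂ ) = atan2(0.006332, 0.599137) = 0.010569 rad = 0.606°.
λ₂ = λ₁ + Δλ = -92.784°.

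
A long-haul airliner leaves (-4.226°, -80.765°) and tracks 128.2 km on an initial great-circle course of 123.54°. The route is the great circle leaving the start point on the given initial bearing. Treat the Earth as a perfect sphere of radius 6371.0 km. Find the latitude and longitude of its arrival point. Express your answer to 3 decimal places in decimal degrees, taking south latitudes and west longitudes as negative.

δ = 128.2/6371 = 0.020122 rad (1.1529°).
Start latitude φ₁ = -0.073758 rad; initial bearing θ = 2.156180 rad.
Applying the spherical law of cosines for sides, sin φ₂ = sin φ₁ cos δ + cos φ₁ sin δ cos θ = -0.084763, so φ₂ = -4.862°.
Δλ = atan2( sin θ sin δ cos φ₁ , cos δ − sin φ₁ sin φ₂ ) = atan2(0.016725, 0.993551) = 0.016832 rad = 0.964°.
λ₂ = -80.765° + 0.964° = -79.801°.

latitude -4.862°, longitude -79.801°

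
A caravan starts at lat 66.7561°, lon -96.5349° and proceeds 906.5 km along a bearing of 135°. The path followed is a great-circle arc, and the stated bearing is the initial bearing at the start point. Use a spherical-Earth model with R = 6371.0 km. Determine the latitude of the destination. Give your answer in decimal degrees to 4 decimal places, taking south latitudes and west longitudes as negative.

latitude 60.4559°

δ = 906.5/6371 = 0.142285 rad (8.1524°).
With φ₁ = 66.7561° = 1.165114 rad and θ = 135° = 2.356194 rad:
Destination latitude: φ₂ = arcsin( sin φ₁ cos δ + cos φ₁ sin δ cos θ ) = arcsin(0.869976) = 60.4559°.
For the longitude increment, Δλ = atan2( sin θ sin δ cos φ₁, cos δ − sin φ₁ sin φ₂ ) = atan2(0.039572, 0.190532) = 11.7331°.
Hence λ₂ = -96.5349° + 11.7331° = -84.8018°.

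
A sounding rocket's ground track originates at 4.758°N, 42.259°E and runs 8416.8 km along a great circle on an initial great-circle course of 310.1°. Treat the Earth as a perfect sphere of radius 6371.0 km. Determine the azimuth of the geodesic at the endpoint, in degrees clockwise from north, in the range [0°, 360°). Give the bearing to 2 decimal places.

Central angle δ = d/R = 1.321111 rad.
Converting: φ₁ = 0.083043 rad, θ = 5.412266 rad.
Destination latitude: φ₂ = arcsin( sin φ₁ cos δ + cos φ₁ sin δ cos θ ) = arcsin(0.642495) = 39.978°.
Then Δλ = atan2(-0.738647, 0.193806) = -1.314201 rad, from sin θ sin δ cos φ₁ over cos δ − sin φ₁ sin φ₂.
Hence λ₂ = 42.259° + -75.298° = -33.039°.
The forward bearing on arrival equals the back-azimuth from the destination plus 180°.
Back-azimuth from P₂ (39.98°, -33.04°) to P₁ (4.76°, 42.26°), with Δλ' = λ₁ − λ₂ = 75.30°: atan2( sin Δλ' cos φ₁ , cos φ₂ sin φ₁ − sin φ₂ cos φ₁ cos Δλ' ) = 95.86°.
Final bearing = (95.86° + 180°) mod 360° = 275.86°.

final bearing 275.86°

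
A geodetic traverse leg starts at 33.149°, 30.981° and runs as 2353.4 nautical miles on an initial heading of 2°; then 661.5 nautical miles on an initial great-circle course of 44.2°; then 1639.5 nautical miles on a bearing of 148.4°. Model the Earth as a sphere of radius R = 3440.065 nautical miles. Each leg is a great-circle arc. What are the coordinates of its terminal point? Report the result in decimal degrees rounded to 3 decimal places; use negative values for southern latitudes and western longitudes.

Apply the spherical direct solution leg by leg, carrying full precision between legs.
Leg 1: from (33.149°, 30.981°), δ = 2353.4/3440.065 = 0.684115 rad, θ = 2° → φ = 72.285°, λ = 35.138°.
Leg 2: from (72.285°, 35.138°), δ = 661.5/3440.065 = 0.192293 rad, θ = 44.2° → φ = 77.611°, λ = 73.528°.
Leg 3: from (77.611°, 73.528°), δ = 1639.5/3440.065 = 0.476590 rad, θ = 148.4° → φ = 51.632°, λ = 96.313°.

latitude 51.632°, longitude 96.313°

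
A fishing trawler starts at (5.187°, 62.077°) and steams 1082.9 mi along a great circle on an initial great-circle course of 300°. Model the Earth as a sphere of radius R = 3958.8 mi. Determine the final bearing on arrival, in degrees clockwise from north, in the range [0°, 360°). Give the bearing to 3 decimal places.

δ = 1082.9/3958.8 = 0.273542 rad (15.6728°).
Start latitude φ₁ = 0.090530 rad; initial bearing θ = 5.235988 rad.
Applying the spherical law of cosines for sides, sin φ₂ = sin φ₁ cos δ + cos φ₁ sin δ cos θ = 0.221564, so φ₂ = 12.801°.
For the longitude increment, Δλ = atan2( sin θ sin δ cos φ₁, cos δ − sin φ₁ sin φ₂ ) = atan2(-0.232993, 0.942789) = -13.881°.
Hence λ₂ = 62.077° + -13.881° = 48.196°.
The forward bearing on arrival equals the back-azimuth from the destination plus 180°.
Back-azimuth from P₂ (12.801°, 48.196°) to P₁ (5.187°, 62.077°), with Δλ' = λ₁ − λ₂ = 13.881°: atan2( sin Δλ' cos φ₁ , cos φ₂ sin φ₁ − sin φ₂ cos φ₁ cos Δλ' ) = 117.815°.
Final bearing = (117.815° + 180°) mod 360° = 297.815°.

final bearing 297.815°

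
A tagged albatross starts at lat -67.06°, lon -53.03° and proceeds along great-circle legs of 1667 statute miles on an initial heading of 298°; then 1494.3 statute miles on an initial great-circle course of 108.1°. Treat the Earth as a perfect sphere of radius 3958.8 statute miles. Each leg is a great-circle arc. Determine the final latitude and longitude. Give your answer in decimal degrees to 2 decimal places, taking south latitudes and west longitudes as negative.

Apply the spherical direct solution leg by leg, carrying full precision between legs.
Leg 1: from (-67.06°, -53.03°), δ = 1667/3958.8 = 0.421087 rad, θ = 298° → φ = -49.97°, λ = -87.16°.
Leg 2: from (-49.97°, -87.16°), δ = 1494.3/3958.8 = 0.377463 rad, θ = 108.1° → φ = -51.76°, λ = -52.69°.

latitude -51.76°, longitude -52.69°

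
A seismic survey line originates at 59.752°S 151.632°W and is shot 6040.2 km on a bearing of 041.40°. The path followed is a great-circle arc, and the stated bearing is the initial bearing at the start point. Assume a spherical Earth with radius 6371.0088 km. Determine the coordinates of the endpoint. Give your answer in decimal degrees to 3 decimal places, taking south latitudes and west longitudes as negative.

δ = 6040.2/6371.0088 = 0.948076 rad (54.3207°).
With φ₁ = -59.752° = -1.042869 rad and θ = 41.4° = 0.722566 rad:
sin φ₂ = sin φ₁ cos δ + cos φ₁ sin δ cos θ = (-0.863853)(0.583247) + (0.503744)(0.812295)(0.750111) = -0.196903
φ₂ = asin(-0.196903) = -0.198198 rad = -11.356°.
Δλ = atan2( sin θ sin δ cos φ₁ , cos δ − sin φ₁ sin φ₂ ) = atan2(0.270601, 0.413152) = 0.579860 rad = 33.224°.
Hence λ₂ = -151.632° + 33.224° = -118.408°.

latitude -11.356°, longitude -118.408°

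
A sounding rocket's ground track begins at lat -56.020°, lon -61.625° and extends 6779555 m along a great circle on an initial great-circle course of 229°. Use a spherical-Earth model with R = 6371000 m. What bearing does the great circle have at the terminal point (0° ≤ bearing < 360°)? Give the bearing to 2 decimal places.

The arc subtends δ = 6779555/6371000 = 1.064127 rad at the centre.
Converting: φ₁ = -0.977733 rad, θ = 3.996804 rad.
sin φ₂ = sin φ₁ cos δ + cos φ₁ sin δ cos θ = (-0.829233)(0.485267) + (0.558903)(0.874366)(-0.656059) = -0.723007
φ₂ = asin(-0.723007) = -0.808144 rad = -46.303°.
Then Δλ = atan2(-0.368816, -0.114273) = -1.871254 rad, from sin θ sin δ cos φ₁ over cos δ − sin φ₁ sin φ₂.
λ₂ = λ₁ + Δλ = -168.840°.
The forward bearing on arrival equals the back-azimuth from the destination plus 180°.
Back-azimuth from P₂ (-46.30°, -168.84°) to P₁ (-56.02°, -61.62°), with Δλ' = λ₁ − λ₂ = 107.21°: atan2( sin Δλ' cos φ₁ , cos φ₂ sin φ₁ − sin φ₂ cos φ₁ cos Δλ' ) = 142.37°.
Final bearing = (142.37° + 180°) mod 360° = 322.37°.

final bearing 322.37°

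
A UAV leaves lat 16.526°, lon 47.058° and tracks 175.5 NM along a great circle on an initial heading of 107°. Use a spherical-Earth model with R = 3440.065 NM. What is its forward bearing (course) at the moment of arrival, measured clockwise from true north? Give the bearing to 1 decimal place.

δ = 175.5/3440.065 = 0.051016 rad (2.9230°).
Start latitude φ₁ = 0.288433 rad; initial bearing θ = 1.867502 rad.
Applying the spherical law of cosines for sides, sin φ₂ = sin φ₁ cos δ + cos φ₁ sin δ cos θ = 0.269787, so φ₂ = 15.652°.
Then Δλ = atan2(0.046752, 0.921958) = 0.050666 rad, from sin θ sin δ cos φ₁ over cos δ − sin φ₁ sin φ₂.
λ₂ = 47.058° + 2.903° = 49.961°.
The forward bearing on arrival equals the back-azimuth from the destination plus 180°.
Back-azimuth from P₂ (15.7°, 50.0°) to P₁ (16.5°, 47.1°), with Δλ' = λ₁ − λ₂ = -2.9°: atan2( sin Δλ' cos φ₁ , cos φ₂ sin φ₁ − sin φ₂ cos φ₁ cos Δλ' ) = 287.8°.
Final bearing = (287.8° + 180°) mod 360° = 107.8°.

final bearing 107.8°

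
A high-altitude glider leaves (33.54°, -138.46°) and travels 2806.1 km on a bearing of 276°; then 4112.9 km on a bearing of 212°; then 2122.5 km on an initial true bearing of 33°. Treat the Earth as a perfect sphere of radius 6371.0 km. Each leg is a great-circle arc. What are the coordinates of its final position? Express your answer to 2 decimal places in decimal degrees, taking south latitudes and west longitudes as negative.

latitude 15.83°, longitude -176.56°

Apply the spherical direct solution leg by leg, carrying full precision between legs.
Leg 1: from (33.54°, -138.46°), δ = 2806.1/6371 = 0.440449 rad, θ = 276° → φ = 32.48°, λ = -168.63°.
Leg 2: from (32.48°, -168.63°), δ = 4112.9/6371 = 0.645566 rad, θ = 212° → φ = -0.09°, λ = 172.78°.
Leg 3: from (-0.09°, 172.78°), δ = 2122.5/6371 = 0.333150 rad, θ = 33° → φ = 15.83°, λ = -176.56°.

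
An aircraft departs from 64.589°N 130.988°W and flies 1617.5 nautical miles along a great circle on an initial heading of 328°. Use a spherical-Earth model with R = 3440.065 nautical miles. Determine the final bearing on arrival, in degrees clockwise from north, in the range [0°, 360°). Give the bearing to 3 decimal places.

The arc subtends δ = 1617.5/3440.065 = 0.470195 rad at the centre.
Start latitude φ₁ = 1.127291 rad; initial bearing θ = 5.724680 rad.
Destination latitude: φ₂ = arcsin( sin φ₁ cos δ + cos φ₁ sin δ cos θ ) = arcsin(0.970103) = 75.954°.
Then Δλ = atan2(-0.103023, 0.015232) = -1.424008 rad, from sin θ sin δ cos φ₁ over cos δ − sin φ₁ sin φ₂.
λ₂ = -130.988° + -81.590° = -212.578°, normalized to (−180°, 180°] → 147.422°.
The forward bearing on arrival equals the back-azimuth from the destination plus 180°.
Back-azimuth from P₂ (75.954°, 147.422°) to P₁ (64.589°, -130.988°), with Δλ' = λ₁ − λ₂ = -278.410°: atan2( sin Δλ' cos φ₁ , cos φ₂ sin φ₁ − sin φ₂ cos φ₁ cos Δλ' ) = 69.545°.
Final bearing = (69.545° + 180°) mod 360° = 249.545°.

final bearing 249.545°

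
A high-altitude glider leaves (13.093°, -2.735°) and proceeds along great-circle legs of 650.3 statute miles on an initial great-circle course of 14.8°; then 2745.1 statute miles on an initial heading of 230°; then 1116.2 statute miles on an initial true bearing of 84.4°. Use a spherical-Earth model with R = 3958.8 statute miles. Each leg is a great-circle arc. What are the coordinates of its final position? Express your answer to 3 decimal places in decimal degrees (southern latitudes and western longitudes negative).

Apply the spherical direct solution leg by leg, carrying full precision between legs.
Leg 1: from (13.093°, -2.735°), δ = 650.3/3958.8 = 0.164267 rad, θ = 14.8° → φ = 22.177°, λ = -0.150°.
Leg 2: from (22.177°, -0.150°), δ = 2745.1/3958.8 = 0.693417 rad, θ = 230° → φ = -5.172°, λ = -29.598°.
Leg 3: from (-5.172°, -29.598°), δ = 1116.2/3958.8 = 0.281954 rad, θ = 84.4° → φ = -3.414°, λ = -13.493°.

latitude -3.414°, longitude -13.493°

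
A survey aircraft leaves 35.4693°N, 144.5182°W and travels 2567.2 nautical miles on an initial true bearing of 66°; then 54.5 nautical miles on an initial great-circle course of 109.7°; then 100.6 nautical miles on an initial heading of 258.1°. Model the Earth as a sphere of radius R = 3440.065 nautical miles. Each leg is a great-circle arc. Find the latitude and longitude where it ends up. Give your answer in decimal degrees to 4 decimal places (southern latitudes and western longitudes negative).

latitude 39.9358°, longitude -90.7507°

Apply the spherical direct solution leg by leg, carrying full precision between legs.
Leg 1: from (35.4693°, -144.5182°), δ = 2567.2/3440.065 = 0.746265 rad, θ = 66° → φ = 40.6125°, λ = -89.7328°.
Leg 2: from (40.6125°, -89.7328°), δ = 54.5/3440.065 = 0.015843 rad, θ = 109.7° → φ = 40.3011°, λ = -88.6122°.
Leg 3: from (40.3011°, -88.6122°), δ = 100.6/3440.065 = 0.029244 rad, θ = 258.1° → φ = 39.9358°, λ = -90.7507°.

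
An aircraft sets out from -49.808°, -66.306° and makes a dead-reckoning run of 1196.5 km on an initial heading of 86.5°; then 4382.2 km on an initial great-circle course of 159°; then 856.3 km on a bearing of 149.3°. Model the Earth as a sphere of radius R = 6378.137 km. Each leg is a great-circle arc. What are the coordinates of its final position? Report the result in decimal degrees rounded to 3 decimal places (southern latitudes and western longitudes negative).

Apply the spherical direct solution leg by leg, carrying full precision between legs.
Leg 1: from (-49.808°, -66.306°), δ = 1196.5/6378.137 = 0.187594 rad, θ = 86.5° → φ = -47.999°, λ = -50.154°.
Leg 2: from (-47.999°, -50.154°), δ = 4382.2/6378.137 = 0.687066 rad, θ = 159° → φ = -76.109°, λ = 21.070°.
Leg 3: from (-76.109°, 21.070°), δ = 856.3/6378.137 = 0.134256 rad, θ = 149.3° → φ = -81.749°, λ = 49.507°.

latitude -81.749°, longitude 49.507°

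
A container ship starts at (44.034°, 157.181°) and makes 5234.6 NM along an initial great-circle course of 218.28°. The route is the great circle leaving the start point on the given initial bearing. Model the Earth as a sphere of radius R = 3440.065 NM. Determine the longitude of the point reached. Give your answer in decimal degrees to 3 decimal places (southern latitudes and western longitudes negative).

The arc subtends δ = 5234.6/3440.065 = 1.521657 rad at the centre.
With φ₁ = 44.034° = 0.768538 rad and θ = 218.28° = 3.809705 rad:
Applying the spherical law of cosines for sides, sin φ₂ = sin φ₁ cos δ + cos φ₁ sin δ cos θ = -0.529529, so φ₂ = -31.974°.
Then Δλ = atan2(-0.444842, 0.417187) = -0.817468 rad, from sin θ sin δ cos φ₁ over cos δ − sin φ₁ sin φ₂.
λ₂ = λ₁ + Δλ = 110.344°.

longitude 110.344°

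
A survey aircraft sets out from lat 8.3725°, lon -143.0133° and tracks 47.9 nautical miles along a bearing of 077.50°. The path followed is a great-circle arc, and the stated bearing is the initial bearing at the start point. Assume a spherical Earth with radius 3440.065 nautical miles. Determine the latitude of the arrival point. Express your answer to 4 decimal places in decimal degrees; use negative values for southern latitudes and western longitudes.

latitude 8.5444°

The arc subtends δ = 47.9/3440.065 = 0.013924 rad at the centre.
Converting: φ₁ = 0.146128 rad, θ = 1.352630 rad.
Destination latitude: φ₂ = arcsin( sin φ₁ cos δ + cos φ₁ sin δ cos θ ) = arcsin(0.148576) = 8.5444°.
For the longitude increment, Δλ = atan2( sin θ sin δ cos φ₁, cos δ − sin φ₁ sin φ₂ ) = atan2(0.013449, 0.978269) = 0.7876°.
λ₂ = λ₁ + Δλ = -142.2257°.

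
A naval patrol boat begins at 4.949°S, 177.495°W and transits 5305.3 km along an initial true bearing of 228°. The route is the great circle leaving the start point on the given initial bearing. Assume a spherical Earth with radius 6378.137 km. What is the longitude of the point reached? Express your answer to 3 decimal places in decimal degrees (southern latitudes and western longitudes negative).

longitude 141.347°

δ = 5305.3/6378.137 = 0.831795 rad (47.6583°).
With φ₁ = -4.949° = -0.086376 rad and θ = 228° = 3.979351 rad:
sin φ₂ = sin φ₁ cos δ + cos φ₁ sin δ cos θ = (-0.086269)(0.673550) + (0.996272)(0.739141)(-0.669131) = -0.550845
φ₂ = asin(-0.550845) = -0.583376 rad = -33.425°.
Δλ = atan2( sin θ sin δ cos φ₁ , cos δ − sin φ₁ sin φ₂ ) = atan2(-0.547241, 0.626030) = -0.718346 rad = -41.158°.
λ₂ = -177.495° + -41.158° = -218.653°, normalized to (−180°, 180°] → 141.347°.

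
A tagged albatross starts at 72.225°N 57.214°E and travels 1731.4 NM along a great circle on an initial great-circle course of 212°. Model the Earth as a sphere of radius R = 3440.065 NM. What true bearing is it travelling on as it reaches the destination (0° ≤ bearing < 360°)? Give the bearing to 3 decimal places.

Angular distance δ = d/R = 1731.4 / 3440.065 = 0.503304 rad.
Converting: φ₁ = 1.260564 rad, θ = 3.700098 rad.
Destination latitude: φ₂ = arcsin( sin φ₁ cos δ + cos φ₁ sin δ cos θ ) = arcsin(0.709306) = 45.179°.
Δλ = atan2( sin θ sin δ cos φ₁ , cos δ − sin φ₁ sin φ₂ ) = atan2(-0.078027, 0.200547) = -0.371049 rad = -21.260°.
λ₂ = λ₁ + Δλ = 35.954°.
The forward bearing on arrival equals the back-azimuth from the destination plus 180°.
Back-azimuth from P₂ (45.179°, 35.954°) to P₁ (72.225°, 57.214°), with Δλ' = λ₁ − λ₂ = 21.260°: atan2( sin Δλ' cos φ₁ , cos φ₂ sin φ₁ − sin φ₂ cos φ₁ cos Δλ' ) = 13.268°.
Final bearing = (13.268° + 180°) mod 360° = 193.268°.

final bearing 193.268°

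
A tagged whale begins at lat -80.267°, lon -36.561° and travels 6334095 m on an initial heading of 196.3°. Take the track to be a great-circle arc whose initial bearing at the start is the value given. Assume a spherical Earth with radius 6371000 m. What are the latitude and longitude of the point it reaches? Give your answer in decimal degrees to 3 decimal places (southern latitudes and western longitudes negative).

The arc subtends δ = 6334095/6371000 = 0.994207 rad at the centre.
Start latitude φ₁ = -1.400923 rad; initial bearing θ = 3.426081 rad.
sin φ₂ = sin φ₁ cos δ + cos φ₁ sin δ cos θ = (-0.985606)(0.545168) + (0.169057)(0.838327)(-0.959805) = -0.673349
φ₂ = asin(-0.673349) = -0.738729 rad = -42.326°.
For the longitude increment, Δλ = atan2( sin θ sin δ cos φ₁, cos δ − sin φ₁ sin φ₂ ) = atan2(-0.039778, -0.118490) = -161.443°.
λ₂ = -36.561° + -161.443° = -198.004°, normalized to (−180°, 180°] → 161.996°.

latitude -42.326°, longitude 161.996°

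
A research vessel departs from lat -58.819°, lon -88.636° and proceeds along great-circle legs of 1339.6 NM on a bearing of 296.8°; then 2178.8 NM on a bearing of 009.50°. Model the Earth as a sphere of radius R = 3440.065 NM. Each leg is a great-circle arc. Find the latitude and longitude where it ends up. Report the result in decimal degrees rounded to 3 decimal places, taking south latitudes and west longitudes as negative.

latitude -8.703°, longitude -111.414°

Apply the spherical direct solution leg by leg, carrying full precision between legs.
Leg 1: from (-58.819°, -88.636°), δ = 1339.6/3440.065 = 0.389411 rad, θ = 296.8° → φ = -44.657°, λ = -117.085°.
Leg 2: from (-44.657°, -117.085°), δ = 2178.8/3440.065 = 0.633360 rad, θ = 9.5° → φ = -8.703°, λ = -111.414°.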